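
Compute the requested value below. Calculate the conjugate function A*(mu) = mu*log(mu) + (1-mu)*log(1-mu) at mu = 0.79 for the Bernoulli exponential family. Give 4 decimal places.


Legendre transform for Bernoulli:
A*(mu) = mu*log(mu) + (1-mu)*log(1-mu).
mu = 0.79, 1-mu = 0.21.
mu*log(mu) = 0.79*log(0.79) = -0.186221.
(1-mu)*log(1-mu) = 0.21*log(0.21) = -0.327736.
A* = -0.186221 + -0.327736 = -0.5140

-0.5140


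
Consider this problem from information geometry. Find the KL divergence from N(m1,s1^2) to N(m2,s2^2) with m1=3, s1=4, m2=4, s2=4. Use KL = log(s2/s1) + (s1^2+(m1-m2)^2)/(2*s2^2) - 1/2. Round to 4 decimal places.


KL divergence between normal distributions:
KL = log(s2/s1) + (s1^2 + (m1-m2)^2)/(2*s2^2) - 1/2.
log(4/4) = 0.0.
(4^2 + (3-4)^2)/(2*4^2) = (16 + 1)/32 = 0.53125.
KL = 0.0 + 0.53125 - 0.5 = 0.0313

0.0313


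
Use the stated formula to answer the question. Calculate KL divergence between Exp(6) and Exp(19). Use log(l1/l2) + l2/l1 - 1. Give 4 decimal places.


KL divergence for exponential family:
KL = log(l1/l2) + l2/l1 - 1.
log(6/19) = -1.15268.
19/6 = 3.166667.
KL = -1.15268 + 3.166667 - 1 = 1.0140

1.0140


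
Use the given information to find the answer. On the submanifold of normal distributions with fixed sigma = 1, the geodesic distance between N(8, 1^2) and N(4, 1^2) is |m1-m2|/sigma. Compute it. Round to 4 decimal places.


On the fixed-variance normal subfamily, geodesic distance = |m1-m2|/sigma.
|8 - 4| = 4.
sigma = 1.
d = 4/1 = 4.0000

4.0000


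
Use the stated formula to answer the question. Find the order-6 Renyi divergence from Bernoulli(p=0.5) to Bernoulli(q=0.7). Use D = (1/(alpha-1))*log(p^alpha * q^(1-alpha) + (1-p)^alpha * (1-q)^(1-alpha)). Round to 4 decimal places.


Renyi divergence of order alpha between Bernoulli distributions:
D = (1/(alpha-1))*log(p^alpha * q^(1-alpha) + (1-p)^alpha * (1-q)^(1-alpha)).
alpha = 6, p = 0.5, q = 0.7.
p^alpha * q^(1-alpha) = 0.5^6 * 0.7^-5 = 0.092967.
(1-p)^alpha * (1-q)^(1-alpha) = 0.5^6 * 0.3^-5 = 6.430041.
sum = 0.092967 + 6.430041 = 6.523008.
D = (1/5)*log(6.523008) = 0.3751

0.3751


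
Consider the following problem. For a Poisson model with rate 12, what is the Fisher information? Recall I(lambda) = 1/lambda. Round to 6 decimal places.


Fisher information for Poisson: I(lambda) = 1/lambda.
lambda = 12.
I(lambda) = 1/12 = 0.083333

0.083333


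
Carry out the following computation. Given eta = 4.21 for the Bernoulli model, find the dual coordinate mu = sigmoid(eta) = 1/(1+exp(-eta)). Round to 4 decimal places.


Dual coordinate (expectation parameter) for Bernoulli:
mu = 1/(1+exp(-eta)).
eta = 4.21.
exp(-eta) = exp(-4.21) = 0.014846.
mu = 1/(1+0.014846) = 0.9854

0.9854


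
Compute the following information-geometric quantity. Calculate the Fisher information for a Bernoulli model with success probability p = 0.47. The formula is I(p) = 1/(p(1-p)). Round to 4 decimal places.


For Bernoulli(p), Fisher information is I(p) = 1/(p*(1-p)).
p = 0.47, 1-p = 0.53.
p*(1-p) = 0.2491.
I(p) = 1/0.2491 = 4.0145

4.0145


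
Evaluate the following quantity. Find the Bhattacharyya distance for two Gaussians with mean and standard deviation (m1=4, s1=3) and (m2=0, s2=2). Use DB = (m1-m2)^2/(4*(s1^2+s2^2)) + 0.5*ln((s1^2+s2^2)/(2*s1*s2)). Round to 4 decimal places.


Bhattacharyya distance between two Gaussians:
DB = (m1-m2)^2/(4*(s1^2+s2^2)) + (1/2)*ln((s1^2+s2^2)/(2*s1*s2)).
(m1-m2)^2 = (4)^2 = 16.
s1^2+s2^2 = 9 + 4 = 13.
term1 = 16/52 = 0.307692.
term2 = 0.5*ln(13/12.0) = 0.040021.
DB = 0.307692 + 0.040021 = 0.3477

0.3477


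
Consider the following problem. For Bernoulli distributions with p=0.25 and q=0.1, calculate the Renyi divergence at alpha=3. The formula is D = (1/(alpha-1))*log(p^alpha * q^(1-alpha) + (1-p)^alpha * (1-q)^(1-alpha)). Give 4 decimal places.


Renyi divergence of order alpha between Bernoulli distributions:
D = (1/(alpha-1))*log(p^alpha * q^(1-alpha) + (1-p)^alpha * (1-q)^(1-alpha)).
alpha = 3, p = 0.25, q = 0.1.
p^alpha * q^(1-alpha) = 0.25^3 * 0.1^-2 = 1.5625.
(1-p)^alpha * (1-q)^(1-alpha) = 0.75^3 * 0.9^-2 = 0.520833.
sum = 1.5625 + 0.520833 = 2.083333.
D = (1/2)*log(2.083333) = 0.3670

0.3670


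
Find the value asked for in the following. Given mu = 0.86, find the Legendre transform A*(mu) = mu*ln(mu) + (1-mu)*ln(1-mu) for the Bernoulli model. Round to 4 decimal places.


Legendre transform for Bernoulli:
A*(mu) = mu*log(mu) + (1-mu)*log(1-mu).
mu = 0.86, 1-mu = 0.14.
mu*log(mu) = 0.86*log(0.86) = -0.129708.
(1-mu)*log(1-mu) = 0.14*log(0.14) = -0.275256.
A* = -0.129708 + -0.275256 = -0.4050

-0.4050


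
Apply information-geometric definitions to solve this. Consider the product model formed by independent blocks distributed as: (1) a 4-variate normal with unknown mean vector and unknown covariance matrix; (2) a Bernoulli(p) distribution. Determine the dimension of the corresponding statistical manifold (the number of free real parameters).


The dimension of a statistical manifold equals the number of free
(independent) real parameters of the model. For a product of independent
blocks the parameter counts add.
- 4-variate normal: 4 (mean) + 4*5/2 = 10 (symmetric covariance) = 14.
- Bernoulli (p): 1.
Total = 14 + 1 = 15.
Dimension = 15

15


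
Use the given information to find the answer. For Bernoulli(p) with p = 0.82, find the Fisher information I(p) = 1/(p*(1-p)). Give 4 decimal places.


For Bernoulli(p), Fisher information is I(p) = 1/(p*(1-p)).
p = 0.82, 1-p = 0.18.
p*(1-p) = 0.1476.
I(p) = 1/0.1476 = 6.7751

6.7751


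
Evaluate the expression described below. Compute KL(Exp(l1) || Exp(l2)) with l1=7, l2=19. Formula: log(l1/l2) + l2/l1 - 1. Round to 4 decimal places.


KL divergence for exponential family:
KL = log(l1/l2) + l2/l1 - 1.
log(7/19) = -0.998529.
19/7 = 2.714286.
KL = -0.998529 + 2.714286 - 1 = 0.7158

0.7158


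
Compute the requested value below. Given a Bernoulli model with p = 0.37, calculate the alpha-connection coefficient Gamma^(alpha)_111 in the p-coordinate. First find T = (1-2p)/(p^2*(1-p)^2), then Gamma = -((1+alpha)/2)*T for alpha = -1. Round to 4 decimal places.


Skewness (Amari-Chentsov) tensor: T = (1-2p)/(p^2*(1-p)^2).
p = 0.37, 1-2p = 0.26, p^2 = 0.1369, (1-p)^2 = 0.3969.
T = 0.26/(0.1369 * 0.3969) = 4.785076.
In the p-coordinate, Gamma^(alpha) = Gamma^(0) - (alpha/2)*T with Gamma^(0) = (1/2)*g'(p) = -T/2,
so Gamma^(alpha) = -((1+alpha)/2)*T.
alpha = -1, -(1+alpha)/2 = 0.0.
Gamma = 0.0 * 4.785076 = 0.0000

0.0000


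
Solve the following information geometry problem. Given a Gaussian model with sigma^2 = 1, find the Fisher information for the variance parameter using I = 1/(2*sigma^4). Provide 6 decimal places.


Fisher information for variance: I(sigma^2) = 1/(2*sigma^4).
sigma^2 = 1, so sigma^4 = 1.
I = 1/(2*1) = 1/2 = 0.500000

0.500000


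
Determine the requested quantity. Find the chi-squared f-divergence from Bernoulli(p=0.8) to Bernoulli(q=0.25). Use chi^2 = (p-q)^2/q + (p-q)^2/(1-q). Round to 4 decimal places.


Chi-squared divergence between Bernoulli distributions:
chi^2 = (p-q)^2/q + (p-q)^2/(1-q).
p = 0.8, q = 0.25, p-q = 0.55.
(p-q)^2 = 0.3025.
term1 = 0.3025/0.25 = 1.21.
term2 = 0.3025/0.75 = 0.403333.
chi^2 = 1.21 + 0.403333 = 1.6133

1.6133


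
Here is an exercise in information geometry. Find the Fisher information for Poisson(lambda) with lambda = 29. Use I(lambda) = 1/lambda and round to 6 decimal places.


Fisher information for Poisson: I(lambda) = 1/lambda.
lambda = 29.
I(lambda) = 1/29 = 0.034483

0.034483


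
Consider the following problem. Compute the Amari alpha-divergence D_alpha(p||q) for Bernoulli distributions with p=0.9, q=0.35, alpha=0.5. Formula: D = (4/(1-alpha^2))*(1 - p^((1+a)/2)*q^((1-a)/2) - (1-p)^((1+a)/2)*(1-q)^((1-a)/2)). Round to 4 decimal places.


Amari alpha-divergence:
D = (4/(1-alpha^2))*(1 - p^((1+a)/2)*q^((1-a)/2) - (1-p)^((1+a)/2)*(1-q)^((1-a)/2)).
alpha = 0.5, p = 0.9, q = 0.35.
e1 = (1+alpha)/2 = 0.75, e2 = (1-alpha)/2 = 0.25.
t1 = p^e1 * q^e2 = 0.9^0.75 * 0.35^0.25 = 0.710721.
t2 = (1-p)^e1 * (1-q)^e2 = 0.1^0.75 * 0.65^0.25 = 0.159672.
4/(1-alpha^2) = 5.333333.
D = 5.333333*(1 - 0.710721 - 0.159672) = 0.6912

0.6912


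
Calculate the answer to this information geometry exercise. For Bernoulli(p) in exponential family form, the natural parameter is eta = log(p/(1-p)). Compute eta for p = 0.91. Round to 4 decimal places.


Natural parameter for Bernoulli: eta = log(p/(1-p)).
p = 0.91, 1-p = 0.09.
p/(1-p) = 10.111111.
eta = log(10.111111) = 2.3136

2.3136


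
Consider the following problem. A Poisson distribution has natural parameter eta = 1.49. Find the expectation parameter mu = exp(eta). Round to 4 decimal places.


Expectation parameter for Poisson exponential family:
mu = exp(eta).
eta = 1.49.
mu = exp(1.49) = 4.4371

4.4371


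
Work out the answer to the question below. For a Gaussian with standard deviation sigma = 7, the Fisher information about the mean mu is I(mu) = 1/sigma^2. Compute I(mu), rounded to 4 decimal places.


The Fisher information for the mean of a normal distribution is I(mu) = 1/sigma^2.
sigma = 7, so sigma^2 = 49.
I(mu) = 1/49 = 0.0204

0.0204


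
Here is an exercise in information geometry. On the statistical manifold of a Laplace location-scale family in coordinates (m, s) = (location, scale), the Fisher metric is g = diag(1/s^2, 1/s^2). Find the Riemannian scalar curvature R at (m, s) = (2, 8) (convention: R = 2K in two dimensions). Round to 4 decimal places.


The metric has the form g = (A dm^2 + B ds^2)/s^2 with A = 1, B = 1.
Substitute u = sqrt(A/B)*m: g = B*(du^2 + ds^2)/s^2, i.e. B times the
Poincare upper half-plane metric, which has constant Gaussian curvature -1.
Scaling a 2D metric by a constant c divides the Gaussian curvature by c,
so K = -1/B = -1/(1) = -1.0000 everywhere (the point (m, s) = (2, 8) is irrelevant:
the curvature is constant).
Scalar curvature in dimension 2: R = 2K = -2/(1) = -2.0000.

-2.0000


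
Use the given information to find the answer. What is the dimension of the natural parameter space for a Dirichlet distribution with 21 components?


Exponential family dimension calculation:
Dirichlet with 21 components has 21 natural parameters.

21


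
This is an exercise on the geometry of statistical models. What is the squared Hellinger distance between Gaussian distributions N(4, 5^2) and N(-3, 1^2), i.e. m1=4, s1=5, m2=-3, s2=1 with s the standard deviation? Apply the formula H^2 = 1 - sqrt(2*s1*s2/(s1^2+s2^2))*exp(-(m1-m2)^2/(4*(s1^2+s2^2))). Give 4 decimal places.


Squared Hellinger distance for Gaussians:
H^2 = 1 - sqrt(2*s1*s2/(s1^2+s2^2)) * exp(-(m1-m2)^2/(4*(s1^2+s2^2))).
s1^2 = 25, s2^2 = 1, s1^2+s2^2 = 26.
sqrt(2*5*1/(26)) = 0.620174.
(m1-m2)^2 = (7)^2 = 49.
exp(-49/(4*26)) = exp(-0.471154) = 0.624282.
H^2 = 1 - 0.620174*0.624282 = 0.6128

0.6128


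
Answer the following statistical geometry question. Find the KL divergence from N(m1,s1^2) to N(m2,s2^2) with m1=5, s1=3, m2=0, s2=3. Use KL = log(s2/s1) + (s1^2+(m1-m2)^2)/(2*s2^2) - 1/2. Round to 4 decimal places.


KL divergence between normal distributions:
KL = log(s2/s1) + (s1^2 + (m1-m2)^2)/(2*s2^2) - 1/2.
log(3/3) = 0.0.
(3^2 + (5-0)^2)/(2*3^2) = (9 + 25)/18 = 1.888889.
KL = 0.0 + 1.888889 - 0.5 = 1.3889

1.3889


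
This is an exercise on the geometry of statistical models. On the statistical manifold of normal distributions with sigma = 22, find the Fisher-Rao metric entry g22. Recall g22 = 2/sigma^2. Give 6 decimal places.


For the 2-parameter normal family, the Fisher metric has:
  g11 = 1/sigma^2, g22 = 2/sigma^2.
sigma = 22, sigma^2 = 484.
g22 = 0.004132

0.004132


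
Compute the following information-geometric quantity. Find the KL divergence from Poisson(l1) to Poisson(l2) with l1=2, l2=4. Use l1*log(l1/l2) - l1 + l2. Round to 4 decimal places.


KL divergence for Poisson:
KL = l1*log(l1/l2) - l1 + l2.
l1 = 2, l2 = 4.
log(2/4) = -0.693147.
l1*log(l1/l2) = 2 * -0.693147 = -1.386294.
KL = -1.386294 - 2 + 4 = 0.6137

0.6137


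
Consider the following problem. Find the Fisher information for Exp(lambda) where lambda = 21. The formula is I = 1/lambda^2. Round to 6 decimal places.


Fisher information for exponential: I(lambda) = 1/lambda^2.
lambda = 21, lambda^2 = 441.
I = 1/441 = 0.002268

0.002268


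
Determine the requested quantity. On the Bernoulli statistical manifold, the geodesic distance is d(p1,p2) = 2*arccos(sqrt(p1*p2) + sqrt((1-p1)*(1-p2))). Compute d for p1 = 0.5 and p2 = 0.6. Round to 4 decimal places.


Geodesic distance on Bernoulli manifold:
d(p1,p2) = 2*arccos(sqrt(p1*p2) + sqrt((1-p1)*(1-p2))).
sqrt(p1*p2) = sqrt(0.5*0.6) = 0.547723.
sqrt((1-p1)*(1-p2)) = sqrt(0.5*0.4) = 0.447214.
arg = 0.547723 + 0.447214 = 0.994936.
d = 2*arccos(0.994936) = 0.2014

0.2014


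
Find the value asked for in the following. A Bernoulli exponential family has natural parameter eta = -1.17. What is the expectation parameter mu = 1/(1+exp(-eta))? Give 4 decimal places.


Dual coordinate (expectation parameter) for Bernoulli:
mu = 1/(1+exp(-eta)).
eta = -1.17.
exp(-eta) = exp(1.17) = 3.221993.
mu = 1/(1+3.221993) = 0.2369

0.2369


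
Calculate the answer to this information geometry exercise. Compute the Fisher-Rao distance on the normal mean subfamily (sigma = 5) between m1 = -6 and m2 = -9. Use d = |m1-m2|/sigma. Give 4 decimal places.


On the fixed-variance normal subfamily, geodesic distance = |m1-m2|/sigma.
|-6 - -9| = 3.
sigma = 5.
d = 3/5 = 0.6000

0.6000


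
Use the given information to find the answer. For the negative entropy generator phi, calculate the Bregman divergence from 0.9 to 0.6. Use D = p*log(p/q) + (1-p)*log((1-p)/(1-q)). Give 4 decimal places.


Bregman divergence with negative entropy generator:
D = p*log(p/q) + (1-p)*log((1-p)/(1-q)).
p = 0.9, q = 0.6.
p*log(p/q) = 0.9*log(0.9/0.6) = 0.364919.
(1-p)*log((1-p)/(1-q)) = 0.1*log(0.1/0.4) = -0.138629.
D = 0.364919 + -0.138629 = 0.2263

0.2263


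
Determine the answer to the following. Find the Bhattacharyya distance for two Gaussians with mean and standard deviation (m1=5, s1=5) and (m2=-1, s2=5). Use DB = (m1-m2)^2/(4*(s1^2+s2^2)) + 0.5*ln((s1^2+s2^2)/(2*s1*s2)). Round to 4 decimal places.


Bhattacharyya distance between two Gaussians:
DB = (m1-m2)^2/(4*(s1^2+s2^2)) + (1/2)*ln((s1^2+s2^2)/(2*s1*s2)).
(m1-m2)^2 = (6)^2 = 36.
s1^2+s2^2 = 25 + 25 = 50.
term1 = 36/200 = 0.18.
term2 = 0.5*ln(50/50.0) = 0.0.
DB = 0.18 + 0.0 = 0.1800

0.1800


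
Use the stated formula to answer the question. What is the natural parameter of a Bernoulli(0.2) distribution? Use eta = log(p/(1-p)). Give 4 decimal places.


Natural parameter for Bernoulli: eta = log(p/(1-p)).
p = 0.2, 1-p = 0.8.
p/(1-p) = 0.25.
eta = log(0.25) = -1.3863

-1.3863


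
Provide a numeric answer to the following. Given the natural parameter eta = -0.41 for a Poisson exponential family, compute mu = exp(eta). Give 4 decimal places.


Expectation parameter for Poisson exponential family:
mu = exp(eta).
eta = -0.41.
mu = exp(-0.41) = 0.6637

0.6637


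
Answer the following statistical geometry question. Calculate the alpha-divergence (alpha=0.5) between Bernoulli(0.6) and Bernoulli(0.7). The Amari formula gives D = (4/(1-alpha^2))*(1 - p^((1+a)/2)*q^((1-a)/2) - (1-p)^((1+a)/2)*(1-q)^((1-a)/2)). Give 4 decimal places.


Amari alpha-divergence:
D = (4/(1-alpha^2))*(1 - p^((1+a)/2)*q^((1-a)/2) - (1-p)^((1+a)/2)*(1-q)^((1-a)/2)).
alpha = 0.5, p = 0.6, q = 0.7.
e1 = (1+alpha)/2 = 0.75, e2 = (1-alpha)/2 = 0.25.
t1 = p^e1 * q^e2 = 0.6^0.75 * 0.7^0.25 = 0.623574.
t2 = (1-p)^e1 * (1-q)^e2 = 0.4^0.75 * 0.3^0.25 = 0.372242.
4/(1-alpha^2) = 5.333333.
D = 5.333333*(1 - 0.623574 - 0.372242) = 0.0223

0.0223


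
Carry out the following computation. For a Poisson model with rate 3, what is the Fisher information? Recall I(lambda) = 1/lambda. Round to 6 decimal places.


Fisher information for Poisson: I(lambda) = 1/lambda.
lambda = 3.
I(lambda) = 1/3 = 0.333333

0.333333


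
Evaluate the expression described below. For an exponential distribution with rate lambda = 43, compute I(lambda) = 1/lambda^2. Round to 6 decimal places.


Fisher information for exponential: I(lambda) = 1/lambda^2.
lambda = 43, lambda^2 = 1849.
I = 1/1849 = 0.000541

0.000541


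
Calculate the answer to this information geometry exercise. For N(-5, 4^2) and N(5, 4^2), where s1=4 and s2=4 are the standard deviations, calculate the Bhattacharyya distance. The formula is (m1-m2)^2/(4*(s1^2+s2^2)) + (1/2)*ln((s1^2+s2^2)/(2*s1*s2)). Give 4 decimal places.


Bhattacharyya distance between two Gaussians:
DB = (m1-m2)^2/(4*(s1^2+s2^2)) + (1/2)*ln((s1^2+s2^2)/(2*s1*s2)).
(m1-m2)^2 = (-10)^2 = 100.
s1^2+s2^2 = 16 + 16 = 32.
term1 = 100/128 = 0.78125.
term2 = 0.5*ln(32/32.0) = 0.0.
DB = 0.78125 + 0.0 = 0.7813

0.7813


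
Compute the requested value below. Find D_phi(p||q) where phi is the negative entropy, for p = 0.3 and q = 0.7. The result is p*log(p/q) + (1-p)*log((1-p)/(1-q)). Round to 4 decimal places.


Bregman divergence with negative entropy generator:
D = p*log(p/q) + (1-p)*log((1-p)/(1-q)).
p = 0.3, q = 0.7.
p*log(p/q) = 0.3*log(0.3/0.7) = -0.254189.
(1-p)*log((1-p)/(1-q)) = 0.7*log(0.7/0.3) = 0.593109.
D = -0.254189 + 0.593109 = 0.3389

0.3389


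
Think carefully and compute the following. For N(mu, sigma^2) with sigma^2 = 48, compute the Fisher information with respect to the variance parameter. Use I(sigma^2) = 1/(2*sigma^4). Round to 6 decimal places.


Fisher information for variance: I(sigma^2) = 1/(2*sigma^4).
sigma^2 = 48, so sigma^4 = 2304.
I = 1/(2*2304) = 1/4608 = 0.000217

0.000217


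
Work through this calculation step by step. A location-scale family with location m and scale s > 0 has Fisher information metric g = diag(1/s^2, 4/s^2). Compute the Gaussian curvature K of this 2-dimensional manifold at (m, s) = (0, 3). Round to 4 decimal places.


The metric has the form g = (A dm^2 + B ds^2)/s^2 with A = 1, B = 4.
Substitute u = sqrt(A/B)*m: g = B*(du^2 + ds^2)/s^2, i.e. B times the
Poincare upper half-plane metric, which has constant Gaussian curvature -1.
Scaling a 2D metric by a constant c divides the Gaussian curvature by c,
so K = -1/B = -1/(4) = -0.2500 everywhere (the point (m, s) = (0, 3) is irrelevant:
the curvature is constant).
The requested Gaussian curvature is K = -0.2500.

-0.2500


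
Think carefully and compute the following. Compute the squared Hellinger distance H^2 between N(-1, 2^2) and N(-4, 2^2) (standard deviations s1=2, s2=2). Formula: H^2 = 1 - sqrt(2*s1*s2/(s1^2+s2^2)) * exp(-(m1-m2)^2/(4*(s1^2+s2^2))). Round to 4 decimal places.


Squared Hellinger distance for Gaussians:
H^2 = 1 - sqrt(2*s1*s2/(s1^2+s2^2)) * exp(-(m1-m2)^2/(4*(s1^2+s2^2))).
s1^2 = 4, s2^2 = 4, s1^2+s2^2 = 8.
sqrt(2*2*2/(8)) = 1.0.
(m1-m2)^2 = (3)^2 = 9.
exp(-9/(4*8)) = exp(-0.28125) = 0.75484.
H^2 = 1 - 1.0*0.75484 = 0.2452

0.2452


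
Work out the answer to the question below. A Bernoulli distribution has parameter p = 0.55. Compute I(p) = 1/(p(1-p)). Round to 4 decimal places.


For Bernoulli(p), Fisher information is I(p) = 1/(p*(1-p)).
p = 0.55, 1-p = 0.45.
p*(1-p) = 0.2475.
I(p) = 1/0.2475 = 4.0404

4.0404


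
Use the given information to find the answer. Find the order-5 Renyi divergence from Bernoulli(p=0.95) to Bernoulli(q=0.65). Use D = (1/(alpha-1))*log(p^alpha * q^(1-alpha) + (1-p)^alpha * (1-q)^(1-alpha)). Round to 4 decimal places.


Renyi divergence of order alpha between Bernoulli distributions:
D = (1/(alpha-1))*log(p^alpha * q^(1-alpha) + (1-p)^alpha * (1-q)^(1-alpha)).
alpha = 5, p = 0.95, q = 0.65.
p^alpha * q^(1-alpha) = 0.95^5 * 0.65^-4 = 4.334755.
(1-p)^alpha * (1-q)^(1-alpha) = 0.05^5 * 0.35^-4 = 2.1e-05.
sum = 4.334755 + 2.1e-05 = 4.334776.
D = (1/4)*log(4.334776) = 0.3667

0.3667


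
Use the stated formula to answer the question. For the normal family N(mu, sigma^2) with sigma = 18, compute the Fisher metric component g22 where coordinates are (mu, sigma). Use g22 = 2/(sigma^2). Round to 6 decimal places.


For the 2-parameter normal family, the Fisher metric has:
  g11 = 1/sigma^2, g22 = 2/sigma^2.
sigma = 18, sigma^2 = 324.
g22 = 0.006173

0.006173


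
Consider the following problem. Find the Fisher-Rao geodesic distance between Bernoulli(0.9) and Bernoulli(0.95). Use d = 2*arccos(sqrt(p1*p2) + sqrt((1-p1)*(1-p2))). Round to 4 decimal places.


Geodesic distance on Bernoulli manifold:
d(p1,p2) = 2*arccos(sqrt(p1*p2) + sqrt((1-p1)*(1-p2))).
sqrt(p1*p2) = sqrt(0.9*0.95) = 0.924662.
sqrt((1-p1)*(1-p2)) = sqrt(0.1*0.05) = 0.070711.
arg = 0.924662 + 0.070711 = 0.995373.
d = 2*arccos(0.995373) = 0.1925

0.1925


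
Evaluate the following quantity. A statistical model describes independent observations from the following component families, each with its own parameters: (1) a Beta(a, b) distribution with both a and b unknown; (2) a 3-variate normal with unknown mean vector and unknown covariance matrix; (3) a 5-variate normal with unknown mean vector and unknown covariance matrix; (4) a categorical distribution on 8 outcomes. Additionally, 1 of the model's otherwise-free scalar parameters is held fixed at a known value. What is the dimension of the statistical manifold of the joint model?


The dimension of a statistical manifold equals the number of free
(independent) real parameters of the model. For a product of independent
blocks the parameter counts add.
- Beta (a, b): 2.
- 3-variate normal: 3 (mean) + 3*4/2 = 6 (symmetric covariance) = 9.
- 5-variate normal: 5 (mean) + 5*6/2 = 15 (symmetric covariance) = 20.
- categorical on 8 outcomes (probabilities sum to 1): 8-1 = 7.
Total = 2 + 9 + 20 + 7 = 38.
1 parameter(s) fixed at known values: 38 - 1 = 37.
Dimension = 37

37


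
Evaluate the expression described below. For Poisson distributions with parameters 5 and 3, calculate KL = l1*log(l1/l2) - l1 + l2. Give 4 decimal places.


KL divergence for Poisson:
KL = l1*log(l1/l2) - l1 + l2.
l1 = 5, l2 = 3.
log(5/3) = 0.510826.
l1*log(l1/l2) = 5 * 0.510826 = 2.554128.
KL = 2.554128 - 5 + 3 = 0.5541

0.5541


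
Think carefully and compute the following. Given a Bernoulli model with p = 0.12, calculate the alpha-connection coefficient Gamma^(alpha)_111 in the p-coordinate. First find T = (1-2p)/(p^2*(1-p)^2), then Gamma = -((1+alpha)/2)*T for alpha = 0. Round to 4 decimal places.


Skewness (Amari-Chentsov) tensor: T = (1-2p)/(p^2*(1-p)^2).
p = 0.12, 1-2p = 0.76, p^2 = 0.0144, (1-p)^2 = 0.7744.
T = 0.76/(0.0144 * 0.7744) = 68.153122.
In the p-coordinate, Gamma^(alpha) = Gamma^(0) - (alpha/2)*T with Gamma^(0) = (1/2)*g'(p) = -T/2,
so Gamma^(alpha) = -((1+alpha)/2)*T.
alpha = 0, -(1+alpha)/2 = -0.5.
Gamma = -0.5 * 68.153122 = -34.0766

-34.0766


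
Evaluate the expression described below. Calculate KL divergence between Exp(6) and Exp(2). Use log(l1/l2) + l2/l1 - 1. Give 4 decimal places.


KL divergence for exponential family:
KL = log(l1/l2) + l2/l1 - 1.
log(6/2) = 1.098612.
2/6 = 0.333333.
KL = 1.098612 + 0.333333 - 1 = 0.4319

0.4319


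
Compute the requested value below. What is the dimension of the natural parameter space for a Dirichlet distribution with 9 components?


Exponential family dimension calculation:
Dirichlet with 9 components has 9 natural parameters.

9


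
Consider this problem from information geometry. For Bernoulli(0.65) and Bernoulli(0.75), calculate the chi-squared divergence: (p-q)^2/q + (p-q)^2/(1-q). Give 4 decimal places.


Chi-squared divergence between Bernoulli distributions:
chi^2 = (p-q)^2/q + (p-q)^2/(1-q).
p = 0.65, q = 0.75, p-q = -0.1.
(p-q)^2 = 0.01.
term1 = 0.01/0.75 = 0.013333.
term2 = 0.01/0.25 = 0.04.
chi^2 = 0.013333 + 0.04 = 0.0533

0.0533


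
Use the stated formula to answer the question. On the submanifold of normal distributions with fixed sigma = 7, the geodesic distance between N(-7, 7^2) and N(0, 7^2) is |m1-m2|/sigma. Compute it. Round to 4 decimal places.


On the fixed-variance normal subfamily, geodesic distance = |m1-m2|/sigma.
|-7 - 0| = 7.
sigma = 7.
d = 7/7 = 1.0000

1.0000


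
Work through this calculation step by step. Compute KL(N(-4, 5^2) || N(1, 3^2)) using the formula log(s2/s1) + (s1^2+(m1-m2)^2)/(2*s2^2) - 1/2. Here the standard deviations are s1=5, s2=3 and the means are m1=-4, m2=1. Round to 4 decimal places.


KL divergence between normal distributions:
KL = log(s2/s1) + (s1^2 + (m1-m2)^2)/(2*s2^2) - 1/2.
log(3/5) = -0.510826.
(5^2 + (-4-1)^2)/(2*3^2) = (25 + 25)/18 = 2.777778.
KL = -0.510826 + 2.777778 - 0.5 = 1.7670

1.7670


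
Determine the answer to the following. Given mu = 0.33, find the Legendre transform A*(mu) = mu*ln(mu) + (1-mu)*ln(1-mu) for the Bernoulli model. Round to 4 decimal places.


Legendre transform for Bernoulli:
A*(mu) = mu*log(mu) + (1-mu)*log(1-mu).
mu = 0.33, 1-mu = 0.67.
mu*log(mu) = 0.33*log(0.33) = -0.365859.
(1-mu)*log(1-mu) = 0.67*log(0.67) = -0.26832.
A* = -0.365859 + -0.26832 = -0.6342

-0.6342


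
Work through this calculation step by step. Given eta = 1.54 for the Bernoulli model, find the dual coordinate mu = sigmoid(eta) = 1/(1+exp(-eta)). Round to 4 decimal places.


Dual coordinate (expectation parameter) for Bernoulli:
mu = 1/(1+exp(-eta)).
eta = 1.54.
exp(-eta) = exp(-1.54) = 0.214381.
mu = 1/(1+0.214381) = 0.8235

0.8235


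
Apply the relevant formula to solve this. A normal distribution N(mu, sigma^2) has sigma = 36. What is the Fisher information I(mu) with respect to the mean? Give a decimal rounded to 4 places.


The Fisher information for the mean of a normal distribution is I(mu) = 1/sigma^2.
sigma = 36, so sigma^2 = 1296.
I(mu) = 1/1296 = 0.0008

0.0008


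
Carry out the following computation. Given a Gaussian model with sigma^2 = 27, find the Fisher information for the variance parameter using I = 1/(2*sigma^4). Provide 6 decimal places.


Fisher information for variance: I(sigma^2) = 1/(2*sigma^4).
sigma^2 = 27, so sigma^4 = 729.
I = 1/(2*729) = 1/1458 = 0.000686

0.000686


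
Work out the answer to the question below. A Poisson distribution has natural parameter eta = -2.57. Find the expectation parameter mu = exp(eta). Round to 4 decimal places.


Expectation parameter for Poisson exponential family:
mu = exp(eta).
eta = -2.57.
mu = exp(-2.57) = 0.0765

0.0765


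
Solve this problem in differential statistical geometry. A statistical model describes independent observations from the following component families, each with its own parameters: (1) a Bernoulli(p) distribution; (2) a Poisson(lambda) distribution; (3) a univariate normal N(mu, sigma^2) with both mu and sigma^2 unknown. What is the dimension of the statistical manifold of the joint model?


The dimension of a statistical manifold equals the number of free
(independent) real parameters of the model. For a product of independent
blocks the parameter counts add.
- Bernoulli (p): 1.
- Poisson (lambda): 1.
- normal (mu, sigma^2): 2.
Total = 1 + 1 + 2 = 4.
Dimension = 4

4


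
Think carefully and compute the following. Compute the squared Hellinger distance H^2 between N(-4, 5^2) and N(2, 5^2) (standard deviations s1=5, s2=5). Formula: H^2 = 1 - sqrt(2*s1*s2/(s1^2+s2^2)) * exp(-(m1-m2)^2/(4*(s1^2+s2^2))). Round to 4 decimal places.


Squared Hellinger distance for Gaussians:
H^2 = 1 - sqrt(2*s1*s2/(s1^2+s2^2)) * exp(-(m1-m2)^2/(4*(s1^2+s2^2))).
s1^2 = 25, s2^2 = 25, s1^2+s2^2 = 50.
sqrt(2*5*5/(50)) = 1.0.
(m1-m2)^2 = (-6)^2 = 36.
exp(-36/(4*50)) = exp(-0.18) = 0.83527.
H^2 = 1 - 1.0*0.83527 = 0.1647

0.1647


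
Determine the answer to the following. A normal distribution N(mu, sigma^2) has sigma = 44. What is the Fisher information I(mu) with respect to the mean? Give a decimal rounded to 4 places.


The Fisher information for the mean of a normal distribution is I(mu) = 1/sigma^2.
sigma = 44, so sigma^2 = 1936.
I(mu) = 1/1936 = 0.0005

0.0005


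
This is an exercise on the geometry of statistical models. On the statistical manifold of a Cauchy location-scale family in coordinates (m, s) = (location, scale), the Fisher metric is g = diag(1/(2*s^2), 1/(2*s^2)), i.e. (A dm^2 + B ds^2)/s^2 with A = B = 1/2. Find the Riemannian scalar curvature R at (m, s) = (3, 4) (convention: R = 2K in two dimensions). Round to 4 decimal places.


The metric has the form g = (A dm^2 + B ds^2)/s^2 with A = 1/2, B = 1/2.
Substitute u = sqrt(A/B)*m: g = B*(du^2 + ds^2)/s^2, i.e. B times the
Poincare upper half-plane metric, which has constant Gaussian curvature -1.
Scaling a 2D metric by a constant c divides the Gaussian curvature by c,
so K = -1/B = -1/(1/2) = -2.0000 everywhere (the point (m, s) = (3, 4) is irrelevant:
the curvature is constant).
Scalar curvature in dimension 2: R = 2K = -2/(1/2) = -4.0000.

-4.0000


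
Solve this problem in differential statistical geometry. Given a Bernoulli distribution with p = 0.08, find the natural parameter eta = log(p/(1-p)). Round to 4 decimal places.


Natural parameter for Bernoulli: eta = log(p/(1-p)).
p = 0.08, 1-p = 0.92.
p/(1-p) = 0.086957.
eta = log(0.086957) = -2.4423

-2.4423


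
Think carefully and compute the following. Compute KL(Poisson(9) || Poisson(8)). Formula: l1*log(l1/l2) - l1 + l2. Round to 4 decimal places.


KL divergence for Poisson:
KL = l1*log(l1/l2) - l1 + l2.
l1 = 9, l2 = 8.
log(9/8) = 0.117783.
l1*log(l1/l2) = 9 * 0.117783 = 1.060047.
KL = 1.060047 - 9 + 8 = 0.0600

0.0600


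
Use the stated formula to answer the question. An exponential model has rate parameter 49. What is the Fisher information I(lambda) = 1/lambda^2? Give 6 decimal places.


Fisher information for exponential: I(lambda) = 1/lambda^2.
lambda = 49, lambda^2 = 2401.
I = 1/2401 = 0.000416

0.000416


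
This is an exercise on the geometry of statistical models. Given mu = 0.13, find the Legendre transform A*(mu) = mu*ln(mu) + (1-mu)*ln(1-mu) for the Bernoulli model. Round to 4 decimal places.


Legendre transform for Bernoulli:
A*(mu) = mu*log(mu) + (1-mu)*log(1-mu).
mu = 0.13, 1-mu = 0.87.
mu*log(mu) = 0.13*log(0.13) = -0.265229.
(1-mu)*log(1-mu) = 0.87*log(0.87) = -0.121158.
A* = -0.265229 + -0.121158 = -0.3864

-0.3864


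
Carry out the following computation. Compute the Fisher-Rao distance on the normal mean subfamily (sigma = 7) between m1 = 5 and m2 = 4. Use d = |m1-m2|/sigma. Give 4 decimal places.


On the fixed-variance normal subfamily, geodesic distance = |m1-m2|/sigma.
|5 - 4| = 1.
sigma = 7.
d = 1/7 = 0.1429

0.1429


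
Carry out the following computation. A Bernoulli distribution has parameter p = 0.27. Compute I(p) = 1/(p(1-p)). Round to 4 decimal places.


For Bernoulli(p), Fisher information is I(p) = 1/(p*(1-p)).
p = 0.27, 1-p = 0.73.
p*(1-p) = 0.1971.
I(p) = 1/0.1971 = 5.0736

5.0736


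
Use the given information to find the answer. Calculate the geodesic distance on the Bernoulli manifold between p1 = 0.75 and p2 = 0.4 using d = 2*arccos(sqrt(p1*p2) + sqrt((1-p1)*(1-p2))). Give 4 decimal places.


Geodesic distance on Bernoulli manifold:
d(p1,p2) = 2*arccos(sqrt(p1*p2) + sqrt((1-p1)*(1-p2))).
sqrt(p1*p2) = sqrt(0.75*0.4) = 0.547723.
sqrt((1-p1)*(1-p2)) = sqrt(0.25*0.6) = 0.387298.
arg = 0.547723 + 0.387298 = 0.935021.
d = 2*arccos(0.935021) = 0.7250

0.7250


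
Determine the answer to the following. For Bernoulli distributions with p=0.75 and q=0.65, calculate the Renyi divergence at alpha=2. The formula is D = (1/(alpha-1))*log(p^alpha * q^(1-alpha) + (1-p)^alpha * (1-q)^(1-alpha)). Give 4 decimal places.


Renyi divergence of order alpha between Bernoulli distributions:
D = (1/(alpha-1))*log(p^alpha * q^(1-alpha) + (1-p)^alpha * (1-q)^(1-alpha)).
alpha = 2, p = 0.75, q = 0.65.
p^alpha * q^(1-alpha) = 0.75^2 * 0.65^-1 = 0.865385.
(1-p)^alpha * (1-q)^(1-alpha) = 0.25^2 * 0.35^-1 = 0.178571.
sum = 0.865385 + 0.178571 = 1.043956.
D = (1/1)*log(1.043956) = 0.0430

0.0430


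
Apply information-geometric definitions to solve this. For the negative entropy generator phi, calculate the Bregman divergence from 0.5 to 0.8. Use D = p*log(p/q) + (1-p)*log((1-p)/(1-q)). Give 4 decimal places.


Bregman divergence with negative entropy generator:
D = p*log(p/q) + (1-p)*log((1-p)/(1-q)).
p = 0.5, q = 0.8.
p*log(p/q) = 0.5*log(0.5/0.8) = -0.235002.
(1-p)*log((1-p)/(1-q)) = 0.5*log(0.5/0.2) = 0.458145.
D = -0.235002 + 0.458145 = 0.2231

0.2231


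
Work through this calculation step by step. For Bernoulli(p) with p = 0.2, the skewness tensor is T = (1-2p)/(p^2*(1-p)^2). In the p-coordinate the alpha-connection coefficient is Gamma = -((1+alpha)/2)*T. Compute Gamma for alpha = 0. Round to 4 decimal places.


Skewness (Amari-Chentsov) tensor: T = (1-2p)/(p^2*(1-p)^2).
p = 0.2, 1-2p = 0.6, p^2 = 0.04, (1-p)^2 = 0.64.
T = 0.6/(0.04 * 0.64) = 23.4375.
In the p-coordinate, Gamma^(alpha) = Gamma^(0) - (alpha/2)*T with Gamma^(0) = (1/2)*g'(p) = -T/2,
so Gamma^(alpha) = -((1+alpha)/2)*T.
alpha = 0, -(1+alpha)/2 = -0.5.
Gamma = -0.5 * 23.4375 = -11.7187

-11.7187


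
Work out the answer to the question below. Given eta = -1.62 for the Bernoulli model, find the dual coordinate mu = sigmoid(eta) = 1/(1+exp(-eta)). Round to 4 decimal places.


Dual coordinate (expectation parameter) for Bernoulli:
mu = 1/(1+exp(-eta)).
eta = -1.62.
exp(-eta) = exp(1.62) = 5.05309.
mu = 1/(1+5.05309) = 0.1652

0.1652


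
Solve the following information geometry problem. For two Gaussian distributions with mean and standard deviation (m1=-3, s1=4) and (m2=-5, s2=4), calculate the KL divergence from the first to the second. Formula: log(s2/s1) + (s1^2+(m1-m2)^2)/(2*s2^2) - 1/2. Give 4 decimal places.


KL divergence between normal distributions:
KL = log(s2/s1) + (s1^2 + (m1-m2)^2)/(2*s2^2) - 1/2.
log(4/4) = 0.0.
(4^2 + (-3--5)^2)/(2*4^2) = (16 + 4)/32 = 0.625.
KL = 0.0 + 0.625 - 0.5 = 0.1250

0.1250


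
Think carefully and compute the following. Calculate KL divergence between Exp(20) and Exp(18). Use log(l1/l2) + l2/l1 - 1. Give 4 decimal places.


KL divergence for exponential family:
KL = log(l1/l2) + l2/l1 - 1.
log(20/18) = 0.105361.
18/20 = 0.9.
KL = 0.105361 + 0.9 - 1 = 0.0054

0.0054


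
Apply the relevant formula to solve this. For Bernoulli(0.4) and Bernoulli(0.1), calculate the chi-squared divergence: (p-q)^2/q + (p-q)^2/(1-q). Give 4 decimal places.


Chi-squared divergence between Bernoulli distributions:
chi^2 = (p-q)^2/q + (p-q)^2/(1-q).
p = 0.4, q = 0.1, p-q = 0.3.
(p-q)^2 = 0.09.
term1 = 0.09/0.1 = 0.9.
term2 = 0.09/0.9 = 0.1.
chi^2 = 0.9 + 0.1 = 1.0000

1.0000


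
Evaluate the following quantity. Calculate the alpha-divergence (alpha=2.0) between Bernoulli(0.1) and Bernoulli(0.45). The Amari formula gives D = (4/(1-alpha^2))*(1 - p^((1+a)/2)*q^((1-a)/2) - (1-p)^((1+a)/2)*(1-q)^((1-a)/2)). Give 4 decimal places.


Amari alpha-divergence:
D = (4/(1-alpha^2))*(1 - p^((1+a)/2)*q^((1-a)/2) - (1-p)^((1+a)/2)*(1-q)^((1-a)/2)).
alpha = 2.0, p = 0.1, q = 0.45.
e1 = (1+alpha)/2 = 1.5, e2 = (1-alpha)/2 = -0.5.
t1 = p^e1 * q^e2 = 0.1^1.5 * 0.45^-0.5 = 0.04714.
t2 = (1-p)^e1 * (1-q)^e2 = 0.9^1.5 * 0.55^-0.5 = 1.151284.
4/(1-alpha^2) = -1.333333.
D = -1.333333*(1 - 0.04714 - 1.151284) = 0.2646

0.2646


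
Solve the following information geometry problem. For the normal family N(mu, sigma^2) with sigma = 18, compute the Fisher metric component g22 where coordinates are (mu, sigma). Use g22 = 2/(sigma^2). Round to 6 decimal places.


For the 2-parameter normal family, the Fisher metric has:
  g11 = 1/sigma^2, g22 = 2/sigma^2.
sigma = 18, sigma^2 = 324.
g22 = 0.006173

0.006173


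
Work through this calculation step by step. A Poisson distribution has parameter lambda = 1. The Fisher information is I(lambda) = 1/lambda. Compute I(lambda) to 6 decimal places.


Fisher information for Poisson: I(lambda) = 1/lambda.
lambda = 1.
I(lambda) = 1/1 = 1.000000

1.000000


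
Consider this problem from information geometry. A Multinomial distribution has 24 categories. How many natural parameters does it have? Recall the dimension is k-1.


Exponential family dimension calculation:
For Multinomial with k=24 categories, dim = k-1 = 23.

23


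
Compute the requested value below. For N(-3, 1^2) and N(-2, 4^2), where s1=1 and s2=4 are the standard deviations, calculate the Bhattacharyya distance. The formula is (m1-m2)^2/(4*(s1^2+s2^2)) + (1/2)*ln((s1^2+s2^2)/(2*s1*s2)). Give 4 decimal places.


Bhattacharyya distance between two Gaussians:
DB = (m1-m2)^2/(4*(s1^2+s2^2)) + (1/2)*ln((s1^2+s2^2)/(2*s1*s2)).
(m1-m2)^2 = (-1)^2 = 1.
s1^2+s2^2 = 1 + 16 = 17.
term1 = 1/68 = 0.014706.
term2 = 0.5*ln(17/8.0) = 0.376886.
DB = 0.014706 + 0.376886 = 0.3916

0.3916


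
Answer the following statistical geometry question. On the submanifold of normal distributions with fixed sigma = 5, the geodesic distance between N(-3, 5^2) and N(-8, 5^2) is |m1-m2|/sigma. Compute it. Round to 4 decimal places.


On the fixed-variance normal subfamily, geodesic distance = |m1-m2|/sigma.
|-3 - -8| = 5.
sigma = 5.
d = 5/5 = 1.0000

1.0000


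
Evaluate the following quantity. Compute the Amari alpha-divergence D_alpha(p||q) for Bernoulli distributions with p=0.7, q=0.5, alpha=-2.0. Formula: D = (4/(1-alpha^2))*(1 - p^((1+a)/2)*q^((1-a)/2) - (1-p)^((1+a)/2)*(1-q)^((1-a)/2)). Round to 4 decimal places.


Amari alpha-divergence:
D = (4/(1-alpha^2))*(1 - p^((1+a)/2)*q^((1-a)/2) - (1-p)^((1+a)/2)*(1-q)^((1-a)/2)).
alpha = -2.0, p = 0.7, q = 0.5.
e1 = (1+alpha)/2 = -0.5, e2 = (1-alpha)/2 = 1.5.
t1 = p^e1 * q^e2 = 0.7^-0.5 * 0.5^1.5 = 0.422577.
t2 = (1-p)^e1 * (1-q)^e2 = 0.3^-0.5 * 0.5^1.5 = 0.645497.
4/(1-alpha^2) = -1.333333.
D = -1.333333*(1 - 0.422577 - 0.645497) = 0.0908

0.0908


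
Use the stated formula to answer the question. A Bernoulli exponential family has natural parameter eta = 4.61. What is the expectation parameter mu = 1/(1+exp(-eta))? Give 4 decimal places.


Dual coordinate (expectation parameter) for Bernoulli:
mu = 1/(1+exp(-eta)).
eta = 4.61.
exp(-eta) = exp(-4.61) = 0.009952.
mu = 1/(1+0.009952) = 0.9901

0.9901


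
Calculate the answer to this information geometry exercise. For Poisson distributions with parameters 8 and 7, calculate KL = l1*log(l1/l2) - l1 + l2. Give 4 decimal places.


KL divergence for Poisson:
KL = l1*log(l1/l2) - l1 + l2.
l1 = 8, l2 = 7.
log(8/7) = 0.133531.
l1*log(l1/l2) = 8 * 0.133531 = 1.068251.
KL = 1.068251 - 8 + 7 = 0.0683

0.0683


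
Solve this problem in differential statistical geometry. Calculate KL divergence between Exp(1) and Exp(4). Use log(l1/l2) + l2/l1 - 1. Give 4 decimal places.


KL divergence for exponential family:
KL = log(l1/l2) + l2/l1 - 1.
log(1/4) = -1.386294.
4/1 = 4.0.
KL = -1.386294 + 4.0 - 1 = 1.6137

1.6137


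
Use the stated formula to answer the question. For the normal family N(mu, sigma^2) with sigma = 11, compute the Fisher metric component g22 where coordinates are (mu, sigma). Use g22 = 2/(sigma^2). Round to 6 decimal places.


For the 2-parameter normal family, the Fisher metric has:
  g11 = 1/sigma^2, g22 = 2/sigma^2.
sigma = 11, sigma^2 = 121.
g22 = 0.016529

0.016529


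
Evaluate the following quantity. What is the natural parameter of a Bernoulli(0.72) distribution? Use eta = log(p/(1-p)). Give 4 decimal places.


Natural parameter for Bernoulli: eta = log(p/(1-p)).
p = 0.72, 1-p = 0.28.
p/(1-p) = 2.571429.
eta = log(2.571429) = 0.9445

0.9445


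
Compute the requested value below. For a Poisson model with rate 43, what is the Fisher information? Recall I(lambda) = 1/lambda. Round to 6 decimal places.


Fisher information for Poisson: I(lambda) = 1/lambda.
lambda = 43.
I(lambda) = 1/43 = 0.023256

0.023256


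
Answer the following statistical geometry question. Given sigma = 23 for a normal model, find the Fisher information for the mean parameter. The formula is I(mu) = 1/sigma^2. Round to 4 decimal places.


The Fisher information for the mean of a normal distribution is I(mu) = 1/sigma^2.
sigma = 23, so sigma^2 = 529.
I(mu) = 1/529 = 0.0019

0.0019


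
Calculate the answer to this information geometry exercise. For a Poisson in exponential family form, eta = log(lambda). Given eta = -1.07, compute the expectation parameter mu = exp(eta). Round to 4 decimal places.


Expectation parameter for Poisson exponential family:
mu = exp(eta).
eta = -1.07.
mu = exp(-1.07) = 0.3430

0.3430
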